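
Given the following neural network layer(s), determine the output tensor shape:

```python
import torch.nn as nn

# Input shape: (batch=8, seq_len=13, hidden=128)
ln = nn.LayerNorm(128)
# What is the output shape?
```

Input: (8, 13, 128) -> Output: (8, 13, 128)

Answer: (8, 13, 128)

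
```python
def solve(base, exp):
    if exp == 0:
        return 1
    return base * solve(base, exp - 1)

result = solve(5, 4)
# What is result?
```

solve(5, 4) = 5 * 5 * 5 * 5 = 625

Answer: 625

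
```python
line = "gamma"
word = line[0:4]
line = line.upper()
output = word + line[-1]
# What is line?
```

Trace:
`line = "gamma"` → line = 'gamma'
`word = line[0:4]` → word = 'gamm'
`line = line.upper()` → line = 'GAMMA'
`output = word + line[-1]` → output = 'gammA'
So line = 'GAMMA'

Answer: 'GAMMA'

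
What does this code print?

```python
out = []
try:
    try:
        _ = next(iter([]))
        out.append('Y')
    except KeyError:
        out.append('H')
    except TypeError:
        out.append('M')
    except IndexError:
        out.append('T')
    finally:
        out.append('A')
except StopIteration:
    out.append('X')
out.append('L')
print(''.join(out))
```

Execution trace: 'A' (inner finally) → 'X' (outer except StopIteration) → 'L' (after the try/except). Output: AXL

Answer: AXL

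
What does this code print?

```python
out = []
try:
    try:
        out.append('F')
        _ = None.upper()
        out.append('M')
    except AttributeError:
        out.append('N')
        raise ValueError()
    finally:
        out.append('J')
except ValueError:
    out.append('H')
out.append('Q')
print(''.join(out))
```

Execution trace: 'F' (inner try body) → 'N' (inner except AttributeError) → 'J' (inner finally) → 'H' (outer except ValueError) → 'Q' (after the try/except). Output: FNJHQ

Answer: FNJHQ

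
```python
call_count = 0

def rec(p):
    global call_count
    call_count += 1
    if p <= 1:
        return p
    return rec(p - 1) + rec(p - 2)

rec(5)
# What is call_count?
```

Calls(p) = 1 + Calls(p-1) + Calls(p-2); Calls(0)=Calls(1)=1. For p=5 this gives 15.

Answer: 15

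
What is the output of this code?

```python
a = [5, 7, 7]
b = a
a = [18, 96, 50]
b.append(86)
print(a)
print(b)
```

Key concept: rebinding vs mutation: a is rebound to a new list, b still points at the original.
Step by step:
`a = [5, 7, 7]` → a = [5, 7, 7]
`b = a` → b = [5, 7, 7] (same object as a)
`a = [18, 96, 50]` → a = [18, 96, 50]
`b.append(86)` → b = [5, 7, 7, 86]
`print(a)` → prints [18, 96, 50]
`print(b)` → prints [5, 7, 7, 86]

Answer:
[18, 96, 50]
[5, 7, 7, 86]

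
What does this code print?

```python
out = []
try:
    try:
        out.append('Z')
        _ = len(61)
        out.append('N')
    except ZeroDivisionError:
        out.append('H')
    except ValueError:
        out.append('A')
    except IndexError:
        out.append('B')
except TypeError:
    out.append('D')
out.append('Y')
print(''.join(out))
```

Execution trace: 'Z' (try body) → 'D' (outer except TypeError) → 'Y' (after the try/except). Output: ZDY

Answer: ZDY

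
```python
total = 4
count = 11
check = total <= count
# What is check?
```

Trace:
`total = 4` → total = 4
`count = 11` → count = 11
`check = total <= count` → check = True
So check = True

Answer: True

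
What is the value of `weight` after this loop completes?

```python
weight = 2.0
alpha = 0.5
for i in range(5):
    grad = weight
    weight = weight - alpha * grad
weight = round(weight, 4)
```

Gradient descent: w = 2.0 * (1 - 0.5)^5
`weight` takes the values: 2.0 → 1.0 → 0.5 → 0.25 → 0.125 → 0.0625

Answer: 0.0625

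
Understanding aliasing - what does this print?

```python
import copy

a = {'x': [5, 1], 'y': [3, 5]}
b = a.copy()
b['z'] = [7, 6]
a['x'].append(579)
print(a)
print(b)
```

Key concept: shallow copy of dict with mutable values.
Step by step:
`a = {'x': [5, 1], 'y': [3, 5]}` → a = {'x': [5, 1], 'y': [3, 5]}
`b = a.copy()` → b = {'x': [5, 1], 'y': [3, 5]}
`b['z'] = [7, 6]` → b = {'x': [5, 1], 'y': [3, 5], 'z': [7, 6]}
`a['x'].append(579)` → a = {'x': [5, 1, 579], 'y': [3, 5]}; b = {'x': [5, 1, 579], 'y': [3, 5], 'z': [7, 6]}
`print(a)` → prints {'x': [5, 1, 579], 'y': [3, 5]}
`print(b)` → prints {'x': [5, 1, 579], 'y': [3, 5], 'z': [7, 6]}

Answer:
{'x': [5, 1, 579], 'y': [3, 5]}
{'x': [5, 1, 579], 'y': [3, 5], 'z': [7, 6]}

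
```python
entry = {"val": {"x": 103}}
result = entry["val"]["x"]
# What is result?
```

Trace:
`entry = {"val": {"x": 103}}` → entry = {'val': {'x': 103}}
`result = entry["val"]["x"]` → result = 103
So result = 103

Answer: 103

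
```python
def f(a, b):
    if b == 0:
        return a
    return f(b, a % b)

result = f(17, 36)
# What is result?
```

f(17, 36) -> f(36, 17) -> f(17, 2) -> f(2, 1) -> f(1, 0) -> 1

Answer: 1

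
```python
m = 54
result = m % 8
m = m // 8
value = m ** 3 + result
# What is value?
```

Trace:
`m = 54` → m = 54
`result = m % 8` → result = 6
`m = m // 8` → m = 6
`value = m ** 3 + result` → value = 222
So value = 222

Answer: 222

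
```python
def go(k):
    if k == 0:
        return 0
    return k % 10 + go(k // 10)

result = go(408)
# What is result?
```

Sum of digits of 408: 8 + 0 + 4 = 12

Answer: 12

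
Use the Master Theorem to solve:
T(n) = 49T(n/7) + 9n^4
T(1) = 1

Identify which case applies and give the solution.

a=49, b=7, f(n)=9n^4. log_7(49) = 2. Since c=4 > 2 and the regularity condition holds (49(n/7)^4 = (49/7^4)n^4 with 49/7^4 < 1), Case 3 applies: T(n) = Θ(f(n)) = O(n^4).

Answer: O(n^4) - Case 3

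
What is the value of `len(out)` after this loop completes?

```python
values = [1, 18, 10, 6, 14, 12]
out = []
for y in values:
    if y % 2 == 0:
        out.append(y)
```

Count even numbers in [1, 18, 10, 6, 14, 12]
`out` takes the values: [] → [18] → [18, 10] → [18, 10, 6] → [18, 10, 6, 14] → [18, 10, 6, 14, 12]
So `len(out)` = 5

Answer: 5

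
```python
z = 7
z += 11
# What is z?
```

Trace:
`z = 7` → z = 7
`z += 11` → z = 18
So z = 18

Answer: 18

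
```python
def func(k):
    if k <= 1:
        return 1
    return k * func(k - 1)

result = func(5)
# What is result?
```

func(5) = 5 * 4 * 3 * 2 * 1 = 120

Answer: 120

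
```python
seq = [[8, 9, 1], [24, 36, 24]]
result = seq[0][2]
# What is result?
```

Trace:
`seq = [[8, 9, 1], [24, 36, 24]]` → seq = [[8, 9, 1], [24, 36, 24]]
`result = seq[0][2]` → result = 1
So result = 1

Answer: 1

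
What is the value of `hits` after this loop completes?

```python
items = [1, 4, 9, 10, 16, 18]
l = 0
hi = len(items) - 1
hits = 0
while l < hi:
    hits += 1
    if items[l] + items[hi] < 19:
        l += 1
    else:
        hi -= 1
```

Steps to find pair summing to 19
`hits` takes the values: 0 → 1 → 2 → 3 → 4 → 5

Answer: 5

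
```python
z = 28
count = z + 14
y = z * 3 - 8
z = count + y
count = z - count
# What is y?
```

Trace:
`z = 28` → z = 28
`count = z + 14` → count = 42
`y = z * 3 - 8` → y = 76
`z = count + y` → z = 118
`count = z - count` → count = 76
So y = 76

Answer: 76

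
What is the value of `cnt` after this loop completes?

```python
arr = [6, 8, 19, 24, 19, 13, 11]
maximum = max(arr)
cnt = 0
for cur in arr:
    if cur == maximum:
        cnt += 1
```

Count of max value 24 in [6, 8, 19, 24, 19, 13, 11]
`cnt` takes the values: 0 → 1

Answer: 1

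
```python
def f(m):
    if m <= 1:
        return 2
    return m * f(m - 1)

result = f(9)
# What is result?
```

f(9) = 9 * 8 * 7 * 6 * 5 * 4 * 3 * 2 * 2 = 725760

Answer: 725760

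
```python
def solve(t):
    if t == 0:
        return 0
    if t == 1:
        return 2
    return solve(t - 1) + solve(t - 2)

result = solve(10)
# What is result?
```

Build up from base cases: solve(0)=0, solve(1)=2, solve(2)=2, solve(3)=4, solve(4)=6, solve(5)=10, solve(6)=16, ..., solve(10)=110

Answer: 110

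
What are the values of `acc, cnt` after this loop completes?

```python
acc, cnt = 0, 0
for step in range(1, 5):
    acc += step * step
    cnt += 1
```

Sum of squares and count
`acc, cnt` takes the values: (0, 0) → (1, 0) → (1, 1) → (5, 1) → (5, 2) → (14, 2) → (14, 3) → (30, 3) → (30, 4)

Answer: 30, 4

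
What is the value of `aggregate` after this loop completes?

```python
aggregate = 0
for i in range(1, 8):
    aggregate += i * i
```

Sum of squares 1² to 7² = 140
`aggregate` takes the values: 0 → 1 → 5 → 14 → 30 → 55 → 91 → 140

Answer: 140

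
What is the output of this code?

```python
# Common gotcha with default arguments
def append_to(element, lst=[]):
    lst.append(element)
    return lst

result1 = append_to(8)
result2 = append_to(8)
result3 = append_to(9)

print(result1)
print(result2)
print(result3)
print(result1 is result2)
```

Key concept: mutable default argument gotcha.
Step by step:
`result1 = append_to(8)` → result1 = [8]
`result2 = append_to(8)` → result1 = [8, 8] (same object as result2); result2 = [8, 8] (same object as result1)
`result3 = append_to(9)` → result1 = [8, 8, 9] (same object as result2, result3); result2 = [8, 8, 9] (same object as result1, result3); result3 = [8, 8, 9] (same object as result1, result2)
`print(result1)` → prints [8, 8, 9]
`print(result2)` → prints [8, 8, 9]
`print(result3)` → prints [8, 8, 9]
`print(result1 is result2)` → prints True

Answer:
[8, 8, 9]
[8, 8, 9]
[8, 8, 9]
True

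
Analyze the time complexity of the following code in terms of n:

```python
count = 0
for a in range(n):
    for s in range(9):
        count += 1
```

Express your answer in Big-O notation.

Each loop level contributes: n × 1. Multiplying the contributions gives O(n).

Answer: O(n)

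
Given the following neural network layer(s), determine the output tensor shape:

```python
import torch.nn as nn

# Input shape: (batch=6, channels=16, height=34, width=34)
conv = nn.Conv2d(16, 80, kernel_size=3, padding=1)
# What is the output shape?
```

Input: (6, 16, 34, 34) -> Output: (6, 80, 34, 34)

Answer: (6, 80, 34, 34)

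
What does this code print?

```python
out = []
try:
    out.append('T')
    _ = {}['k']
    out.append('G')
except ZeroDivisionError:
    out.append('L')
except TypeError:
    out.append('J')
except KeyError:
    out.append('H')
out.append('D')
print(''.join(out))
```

Execution trace: 'T' (try body) → 'H' (except KeyError) → 'D' (after the try/except). Output: THD

Answer: THD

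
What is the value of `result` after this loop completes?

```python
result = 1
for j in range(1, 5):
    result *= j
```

4! = 24
`result` takes the values: 1 → 2 → 6 → 24

Answer: 24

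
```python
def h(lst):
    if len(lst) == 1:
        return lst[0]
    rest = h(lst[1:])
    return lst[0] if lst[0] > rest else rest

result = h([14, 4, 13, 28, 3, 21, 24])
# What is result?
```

Recursive max over [14, 4, 13, 28, 3, 21, 24] = 28

Answer: 28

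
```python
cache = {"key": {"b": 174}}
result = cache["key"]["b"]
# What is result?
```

Trace:
`cache = {"key": {"b": 174}}` → cache = {'key': {'b': 174}}
`result = cache["key"]["b"]` → result = 174
So result = 174

Answer: 174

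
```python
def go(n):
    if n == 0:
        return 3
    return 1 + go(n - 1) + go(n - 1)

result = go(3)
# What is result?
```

go(n) = 1 + 2·go(n-1), go(0)=3. Closed form: (3+1)·2^3 - 1 = 31.

Answer: 31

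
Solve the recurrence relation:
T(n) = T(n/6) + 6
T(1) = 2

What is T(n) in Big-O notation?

Each step divides n by 6 and adds 6. After log_6(n) steps we reach T(1)=2. So T(n) = 6·log_6(n) + 2 = O(log n).

Answer: O(log n)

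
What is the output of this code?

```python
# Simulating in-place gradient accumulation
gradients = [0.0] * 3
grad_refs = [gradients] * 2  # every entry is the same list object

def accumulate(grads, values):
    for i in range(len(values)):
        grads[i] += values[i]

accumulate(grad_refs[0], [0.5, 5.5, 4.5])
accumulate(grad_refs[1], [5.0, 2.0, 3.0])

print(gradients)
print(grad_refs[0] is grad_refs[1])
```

Key concept: gradient accumulation aliasing.
Step by step:
`gradients = [0.0] * 3` → gradients = [0.0, 0.0, 0.0]
`grad_refs = [gradients] * 2` → grad_refs = [[0.0, 0.0, 0.0], [0.0, 0.0, 0.0]]
`accumulate(grad_refs[0], [0.5, 5.5, 4.5])` → gradients = [0.5, 5.5, 4.5]; grad_refs = [[0.5, 5.5, 4.5], [0.5, 5.5, 4.5]]
`accumulate(grad_refs[1], [5.0, 2.0, 3.0])` → gradients = [5.5, 7.5, 7.5]; grad_refs = [[5.5, 7.5, 7.5], [5.5, 7.5, 7.5]]
`print(gradients)` → prints [5.5, 7.5, 7.5]
`print(grad_refs[0] is grad_refs[1])` → prints True

Answer:
[5.5, 7.5, 7.5]
True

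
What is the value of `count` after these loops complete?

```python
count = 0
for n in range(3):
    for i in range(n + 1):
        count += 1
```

Triangle: 1 + 2 + ... + 3
`count` takes the values: 0 → 1 → 2 → 3 → 4 → 5 → 6

Answer: 6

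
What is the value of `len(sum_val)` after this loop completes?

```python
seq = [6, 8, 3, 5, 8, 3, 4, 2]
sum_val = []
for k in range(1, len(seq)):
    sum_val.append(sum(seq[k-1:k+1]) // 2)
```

Number of 2-element averages
`sum_val` takes the values: [] → [7] → [7, 5] → [7, 5, 4] → [7, 5, 4, 6] → [7, 5, 4, 6, 5] → [7, 5, 4, 6, 5, 3] → [7, 5, 4, 6, 5, 3, 3]
So `len(sum_val)` = 7

Answer: 7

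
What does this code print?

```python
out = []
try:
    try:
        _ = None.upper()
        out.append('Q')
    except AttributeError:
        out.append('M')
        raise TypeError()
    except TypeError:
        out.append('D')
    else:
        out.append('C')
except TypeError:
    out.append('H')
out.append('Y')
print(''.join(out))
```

Execution trace: 'M' (inner except AttributeError) → 'H' (outer except TypeError) → 'Y' (after the try/except). Output: MHY

Answer: MHY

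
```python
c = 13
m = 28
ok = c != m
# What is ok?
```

Trace:
`c = 13` → c = 13
`m = 28` → m = 28
`ok = c != m` → ok = True
So ok = True

Answer: True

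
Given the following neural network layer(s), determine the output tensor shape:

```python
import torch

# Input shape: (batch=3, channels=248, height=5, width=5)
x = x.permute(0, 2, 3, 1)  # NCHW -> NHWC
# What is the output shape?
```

Input: (3, 248, 5, 5) -> Output: (3, 5, 5, 248)

Answer: (3, 5, 5, 248)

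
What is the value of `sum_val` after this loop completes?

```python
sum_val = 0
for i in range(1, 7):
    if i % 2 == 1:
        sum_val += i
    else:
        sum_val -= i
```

Add odd, subtract even
`sum_val` takes the values: 0 → 1 → -1 → 2 → -2 → 3 → -3

Answer: -3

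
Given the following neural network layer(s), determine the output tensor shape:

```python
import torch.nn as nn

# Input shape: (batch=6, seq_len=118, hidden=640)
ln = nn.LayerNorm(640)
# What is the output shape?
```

Input: (6, 118, 640) -> Output: (6, 118, 640)

Answer: (6, 118, 640)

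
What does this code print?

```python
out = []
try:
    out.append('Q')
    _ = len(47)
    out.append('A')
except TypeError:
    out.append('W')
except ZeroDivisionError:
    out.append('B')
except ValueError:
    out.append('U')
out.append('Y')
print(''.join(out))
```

Execution trace: 'Q' (try body) → 'W' (except TypeError) → 'Y' (after the try/except). Output: QWY

Answer: QWY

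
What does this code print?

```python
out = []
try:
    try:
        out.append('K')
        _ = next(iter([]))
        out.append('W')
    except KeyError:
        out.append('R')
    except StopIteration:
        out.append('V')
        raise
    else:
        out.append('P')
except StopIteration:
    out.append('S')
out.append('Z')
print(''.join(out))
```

Execution trace: 'K' (try body) → 'V' (except StopIteration) → 'S' (outer except StopIteration) → 'Z' (after the try/except). Output: KVSZ

Answer: KVSZ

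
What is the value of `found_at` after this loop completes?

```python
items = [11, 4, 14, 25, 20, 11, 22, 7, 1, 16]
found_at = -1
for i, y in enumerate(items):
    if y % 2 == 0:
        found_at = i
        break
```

First even number index in [11, 4, 14, 25, 20, 11, 22, 7, 1, 16]
`found_at` takes the values: -1 → 1

Answer: 1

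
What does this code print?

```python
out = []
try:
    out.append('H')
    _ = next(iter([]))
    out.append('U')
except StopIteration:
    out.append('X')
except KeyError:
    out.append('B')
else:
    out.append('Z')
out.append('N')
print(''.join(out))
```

Execution trace: 'H' (try body) → 'X' (except StopIteration) → 'N' (after the try/except). Output: HXN

Answer: HXN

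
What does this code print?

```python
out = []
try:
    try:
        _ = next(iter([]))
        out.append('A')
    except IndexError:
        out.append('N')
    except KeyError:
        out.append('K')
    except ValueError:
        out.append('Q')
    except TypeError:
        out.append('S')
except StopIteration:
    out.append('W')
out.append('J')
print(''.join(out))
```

Execution trace: 'W' (outer except StopIteration) → 'J' (after the try/except). Output: WJ

Answer: WJ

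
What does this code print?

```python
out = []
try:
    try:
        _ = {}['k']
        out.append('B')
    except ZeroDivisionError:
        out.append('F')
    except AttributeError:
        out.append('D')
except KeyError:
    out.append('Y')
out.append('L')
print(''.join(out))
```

Execution trace: 'Y' (outer except KeyError) → 'L' (after the try/except). Output: YL

Answer: YL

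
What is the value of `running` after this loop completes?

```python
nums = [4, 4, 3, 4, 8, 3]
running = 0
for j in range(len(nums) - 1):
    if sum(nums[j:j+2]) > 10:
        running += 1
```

Count windows with sum > 10
`running` takes the values: 0 → 1 → 2

Answer: 2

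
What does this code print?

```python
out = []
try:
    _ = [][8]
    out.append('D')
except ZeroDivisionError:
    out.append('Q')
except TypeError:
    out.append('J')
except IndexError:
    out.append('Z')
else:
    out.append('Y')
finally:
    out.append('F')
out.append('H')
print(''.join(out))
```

Execution trace: 'Z' (except IndexError) → 'F' (finally) → 'H' (after the try/except). Output: ZFH

Answer: ZFH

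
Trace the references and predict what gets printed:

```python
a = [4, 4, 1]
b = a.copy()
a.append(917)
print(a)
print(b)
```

Key concept: list.copy() creates independent copy.
Step by step:
`a = [4, 4, 1]` → a = [4, 4, 1]
`b = a.copy()` → b = [4, 4, 1]
`a.append(917)` → a = [4, 4, 1, 917]
`print(a)` → prints [4, 4, 1, 917]
`print(b)` → prints [4, 4, 1]

Answer:
[4, 4, 1, 917]
[4, 4, 1]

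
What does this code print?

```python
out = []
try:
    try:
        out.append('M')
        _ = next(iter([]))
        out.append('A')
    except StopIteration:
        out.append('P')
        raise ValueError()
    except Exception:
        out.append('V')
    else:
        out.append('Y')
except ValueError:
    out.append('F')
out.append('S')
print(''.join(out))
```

Execution trace: 'M' (inner try body) → 'P' (inner except StopIteration) → 'F' (outer except ValueError) → 'S' (after the try/except). Output: MPFS

Answer: MPFS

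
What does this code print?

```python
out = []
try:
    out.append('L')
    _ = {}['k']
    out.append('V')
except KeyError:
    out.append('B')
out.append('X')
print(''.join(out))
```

Execution trace: 'L' (try body) → 'B' (except KeyError) → 'X' (after the try/except). Output: LBX

Answer: LBX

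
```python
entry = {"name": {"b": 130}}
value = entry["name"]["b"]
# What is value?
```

Trace:
`entry = {"name": {"b": 130}}` → entry = {'name': {'b': 130}}
`value = entry["name"]["b"]` → value = 130
So value = 130

Answer: 130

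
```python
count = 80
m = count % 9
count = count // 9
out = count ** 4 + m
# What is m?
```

Trace:
`count = 80` → count = 80
`m = count % 9` → m = 8
`count = count // 9` → count = 8
`out = count ** 4 + m` → out = 4104
So m = 8

Answer: 8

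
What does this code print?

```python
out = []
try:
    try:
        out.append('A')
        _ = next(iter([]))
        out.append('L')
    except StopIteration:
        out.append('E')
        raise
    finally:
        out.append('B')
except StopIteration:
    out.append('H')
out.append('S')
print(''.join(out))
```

Execution trace: 'A' (inner try body) → 'E' (inner except StopIteration) → 'B' (inner finally) → 'H' (outer except StopIteration) → 'S' (after the try/except). Output: AEBHS

Answer: AEBHS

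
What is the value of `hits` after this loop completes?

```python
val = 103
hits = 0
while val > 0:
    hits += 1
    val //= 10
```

Count digits by repeated division by 10
`hits` takes the values: 0 → 1 → 2 → 3

Answer: 3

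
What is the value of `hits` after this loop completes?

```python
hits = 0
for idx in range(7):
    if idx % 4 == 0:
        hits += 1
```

Count numbers divisible by 4 in range(7)
`hits` takes the values: 0 → 1 → 2

Answer: 2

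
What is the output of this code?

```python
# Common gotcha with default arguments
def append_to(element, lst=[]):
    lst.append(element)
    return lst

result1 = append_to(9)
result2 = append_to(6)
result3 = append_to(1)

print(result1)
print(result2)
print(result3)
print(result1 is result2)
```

Key concept: mutable default argument gotcha.
Step by step:
`result1 = append_to(9)` → result1 = [9]
`result2 = append_to(6)` → result1 = [9, 6] (same object as result2); result2 = [9, 6] (same object as result1)
`result3 = append_to(1)` → result1 = [9, 6, 1] (same object as result2, result3); result2 = [9, 6, 1] (same object as result1, result3); result3 = [9, 6, 1] (same object as result1, result2)
`print(result1)` → prints [9, 6, 1]
`print(result2)` → prints [9, 6, 1]
`print(result3)` → prints [9, 6, 1]
`print(result1 is result2)` → prints True

Answer:
[9, 6, 1]
[9, 6, 1]
[9, 6, 1]
True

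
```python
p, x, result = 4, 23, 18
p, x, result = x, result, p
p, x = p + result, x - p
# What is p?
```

Trace:
`p, x, result = 4, 23, 18` → p = 4; x = 23; result = 18
`p, x, result = x, result, p` → p = 23; x = 18; result = 4
`p, x = p + result, x - p` → p = 27; x = -5
So p = 27

Answer: 27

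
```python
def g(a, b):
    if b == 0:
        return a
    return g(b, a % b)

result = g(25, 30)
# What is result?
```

g(25, 30) -> g(30, 25) -> g(25, 5) -> g(5, 0) -> 5

Answer: 5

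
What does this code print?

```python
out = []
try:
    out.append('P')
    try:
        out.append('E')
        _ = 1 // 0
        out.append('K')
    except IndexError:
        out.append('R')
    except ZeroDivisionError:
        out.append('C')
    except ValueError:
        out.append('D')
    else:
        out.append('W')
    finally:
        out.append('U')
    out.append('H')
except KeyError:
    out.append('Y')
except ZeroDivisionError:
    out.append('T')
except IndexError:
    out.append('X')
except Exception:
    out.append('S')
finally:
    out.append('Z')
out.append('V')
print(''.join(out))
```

Execution trace: 'P' (try body) → 'E' (inner try body) → 'C' (inner except ZeroDivisionError) → 'U' (inner finally) → 'H' (try body, no exception) → 'Z' (finally) → 'V' (after the try/except). Output: PECUHZV

Answer: PECUHZV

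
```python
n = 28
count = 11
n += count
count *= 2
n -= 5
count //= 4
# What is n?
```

Trace:
`n = 28` → n = 28
`count = 11` → count = 11
`n += count` → n = 39
`count *= 2` → count = 22
`n -= 5` → n = 34
`count //= 4` → count = 5
So n = 34

Answer: 34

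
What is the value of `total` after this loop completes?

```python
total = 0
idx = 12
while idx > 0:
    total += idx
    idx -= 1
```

Sum 12 down to 1
`total` takes the values: 0 → 12 → 23 → 33 → 42 → 50 → 57 → 63 → 68 → 72 → 75 → 77 → 78

Answer: 78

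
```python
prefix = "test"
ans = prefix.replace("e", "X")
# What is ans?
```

Trace:
`prefix = "test"` → prefix = 'test'
`ans = prefix.replace("e", "X")` → ans = 'tXst'
So ans = 'tXst'

Answer: 'tXst'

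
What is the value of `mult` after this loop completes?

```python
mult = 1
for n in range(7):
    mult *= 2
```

2^7 = 128
`mult` takes the values: 1 → 2 → 4 → 8 → 16 → 32 → 64 → 128

Answer: 128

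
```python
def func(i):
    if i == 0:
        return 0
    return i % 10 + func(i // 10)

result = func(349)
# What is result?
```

Sum of digits of 349: 9 + 4 + 3 = 16

Answer: 16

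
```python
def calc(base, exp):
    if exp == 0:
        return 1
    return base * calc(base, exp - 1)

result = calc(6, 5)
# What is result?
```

calc(6, 5) = 6 * 6 * 6 * 6 * 6 = 7776

Answer: 7776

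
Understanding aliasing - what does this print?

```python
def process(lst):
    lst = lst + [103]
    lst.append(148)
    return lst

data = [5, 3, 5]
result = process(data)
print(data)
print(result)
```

Key concept: rebinding parameter vs mutation.
Step by step:
`data = [5, 3, 5]` → data = [5, 3, 5]
`result = process(data)` → result = [5, 3, 5, 103, 148]
`print(data)` → prints [5, 3, 5]
`print(result)` → prints [5, 3, 5, 103, 148]

Answer:
[5, 3, 5]
[5, 3, 5, 103, 148]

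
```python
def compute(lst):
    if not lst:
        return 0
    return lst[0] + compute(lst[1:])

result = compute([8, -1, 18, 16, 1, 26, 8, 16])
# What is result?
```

8 + (-1) + 18 + 16 + 1 + 26 + 8 + 16 + 0 = 92

Answer: 92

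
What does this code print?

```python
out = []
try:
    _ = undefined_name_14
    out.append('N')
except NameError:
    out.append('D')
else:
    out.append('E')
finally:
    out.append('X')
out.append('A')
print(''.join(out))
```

Execution trace: 'D' (except NameError) → 'X' (finally) → 'A' (after the try/except). Output: DXA

Answer: DXA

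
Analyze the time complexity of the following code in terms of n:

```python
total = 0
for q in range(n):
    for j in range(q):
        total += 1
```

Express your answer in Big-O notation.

Each loop level contributes: n × n. Multiplying the contributions gives O(n^2).

Answer: O(n^2)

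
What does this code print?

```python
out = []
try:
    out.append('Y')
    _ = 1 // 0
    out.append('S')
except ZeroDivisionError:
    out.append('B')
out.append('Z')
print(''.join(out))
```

Execution trace: 'Y' (try body) → 'B' (except ZeroDivisionError) → 'Z' (after the try/except). Output: YBZ

Answer: YBZ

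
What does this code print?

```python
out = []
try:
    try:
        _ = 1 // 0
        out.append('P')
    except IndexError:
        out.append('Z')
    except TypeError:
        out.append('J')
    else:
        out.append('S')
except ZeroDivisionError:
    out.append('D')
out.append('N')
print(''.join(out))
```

Execution trace: 'D' (outer except ZeroDivisionError) → 'N' (after the try/except). Output: DN

Answer: DN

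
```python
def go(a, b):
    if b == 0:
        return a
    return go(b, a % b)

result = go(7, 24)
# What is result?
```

go(7, 24) -> go(24, 7) -> go(7, 3) -> go(3, 1) -> go(1, 0) -> 1

Answer: 1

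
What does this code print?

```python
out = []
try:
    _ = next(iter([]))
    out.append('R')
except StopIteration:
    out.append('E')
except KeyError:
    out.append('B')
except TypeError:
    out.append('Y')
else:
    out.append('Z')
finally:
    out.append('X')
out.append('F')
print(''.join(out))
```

Execution trace: 'E' (except StopIteration) → 'X' (finally) → 'F' (after the try/except). Output: EXF

Answer: EXF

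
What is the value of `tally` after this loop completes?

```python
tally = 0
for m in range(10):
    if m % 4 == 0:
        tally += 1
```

Count numbers divisible by 4 in range(10)
`tally` takes the values: 0 → 1 → 2 → 3

Answer: 3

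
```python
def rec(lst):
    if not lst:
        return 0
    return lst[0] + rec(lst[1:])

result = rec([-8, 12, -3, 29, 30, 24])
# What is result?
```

(-8) + 12 + (-3) + 29 + 30 + 24 + 0 = 84

Answer: 84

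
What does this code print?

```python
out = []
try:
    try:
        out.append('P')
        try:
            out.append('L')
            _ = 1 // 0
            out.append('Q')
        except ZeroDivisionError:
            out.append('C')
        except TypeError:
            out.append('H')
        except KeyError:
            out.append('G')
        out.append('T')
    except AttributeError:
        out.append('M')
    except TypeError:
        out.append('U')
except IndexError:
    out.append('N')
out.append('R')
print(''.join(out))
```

Execution trace: 'P' (try body) → 'L' (inner try body) → 'C' (inner except ZeroDivisionError) → 'T' (try body, no exception) → 'R' (after the try/except). Output: PLCTR

Answer: PLCTR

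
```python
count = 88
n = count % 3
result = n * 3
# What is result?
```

Trace:
`count = 88` → count = 88
`n = count % 3` → n = 1
`result = n * 3` → result = 3
So result = 3

Answer: 3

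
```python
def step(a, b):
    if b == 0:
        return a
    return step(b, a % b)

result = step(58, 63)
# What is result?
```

step(58, 63) -> step(63, 58) -> step(58, 5) -> step(5, 3) -> step(3, 2) -> step(2, 1) -> step(1, 0) -> 1

Answer: 1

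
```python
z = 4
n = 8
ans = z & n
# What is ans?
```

Trace:
`z = 4` → z = 4
`n = 8` → n = 8
`ans = z & n` → ans = 0
So ans = 0

Answer: 0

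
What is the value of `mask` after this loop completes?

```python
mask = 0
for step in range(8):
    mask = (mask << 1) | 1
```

Build 8 consecutive 1-bits: 0b11111111
`mask` takes the values: 0 → 1 → 3 → 7 → 15 → 31 → 63 → 127 → 255

Answer: 255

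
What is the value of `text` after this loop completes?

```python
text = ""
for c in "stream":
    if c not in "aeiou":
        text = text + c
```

Remove vowels from 'stream'
`text` takes the values: "" → "s" → "st" → "str" → "strm"

Answer: "strm"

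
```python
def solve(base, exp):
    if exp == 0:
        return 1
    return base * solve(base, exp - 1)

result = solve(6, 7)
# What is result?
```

solve(6, 7) = 6 * 6 * 6 * 6 * 6 * 6 * 6 = 279936

Answer: 279936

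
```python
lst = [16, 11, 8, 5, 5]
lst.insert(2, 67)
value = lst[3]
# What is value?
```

Trace:
`lst = [16, 11, 8, 5, 5]` → lst = [16, 11, 8, 5, 5]
`lst.insert(2, 67)` → lst = [16, 11, 67, 8, 5, 5]
`value = lst[3]` → value = 8
So value = 8

Answer: 8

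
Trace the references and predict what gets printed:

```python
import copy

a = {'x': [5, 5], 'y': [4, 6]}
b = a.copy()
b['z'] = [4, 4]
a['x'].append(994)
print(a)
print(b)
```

Key concept: shallow copy of dict with mutable values.
Step by step:
`a = {'x': [5, 5], 'y': [4, 6]}` → a = {'x': [5, 5], 'y': [4, 6]}
`b = a.copy()` → b = {'x': [5, 5], 'y': [4, 6]}
`b['z'] = [4, 4]` → b = {'x': [5, 5], 'y': [4, 6], 'z': [4, 4]}
`a['x'].append(994)` → a = {'x': [5, 5, 994], 'y': [4, 6]}; b = {'x': [5, 5, 994], 'y': [4, 6], 'z': [4, 4]}
`print(a)` → prints {'x': [5, 5, 994], 'y': [4, 6]}
`print(b)` → prints {'x': [5, 5, 994], 'y': [4, 6], 'z': [4, 4]}

Answer:
{'x': [5, 5, 994], 'y': [4, 6]}
{'x': [5, 5, 994], 'y': [4, 6], 'z': [4, 4]}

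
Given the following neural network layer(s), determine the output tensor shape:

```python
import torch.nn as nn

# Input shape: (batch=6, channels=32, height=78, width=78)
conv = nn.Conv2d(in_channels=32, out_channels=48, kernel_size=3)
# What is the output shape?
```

Input: (6, 32, 78, 78) -> Output: (6, 48, 76, 76)

Answer: (6, 48, 76, 76)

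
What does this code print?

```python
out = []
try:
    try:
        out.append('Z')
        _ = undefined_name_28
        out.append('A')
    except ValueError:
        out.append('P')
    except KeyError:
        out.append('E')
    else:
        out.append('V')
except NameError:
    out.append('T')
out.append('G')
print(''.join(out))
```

Execution trace: 'Z' (try body) → 'T' (outer except NameError) → 'G' (after the try/except). Output: ZTG

Answer: ZTG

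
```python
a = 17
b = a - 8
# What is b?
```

Trace:
`a = 17` → a = 17
`b = a - 8` → b = 9
So b = 9

Answer: 9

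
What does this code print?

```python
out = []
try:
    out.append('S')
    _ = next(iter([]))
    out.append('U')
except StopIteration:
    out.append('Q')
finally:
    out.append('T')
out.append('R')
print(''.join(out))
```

Execution trace: 'S' (try body) → 'Q' (except StopIteration) → 'T' (finally) → 'R' (after the try/except). Output: SQTR

Answer: SQTR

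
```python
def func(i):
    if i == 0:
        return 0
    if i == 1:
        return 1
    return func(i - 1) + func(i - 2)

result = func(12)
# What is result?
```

Build up from base cases: func(0)=0, func(1)=1, func(2)=1, func(3)=2, func(4)=3, func(5)=5, func(6)=8, ..., func(12)=144

Answer: 144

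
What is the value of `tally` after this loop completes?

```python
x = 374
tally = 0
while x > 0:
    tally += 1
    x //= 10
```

Count digits by repeated division by 10
`tally` takes the values: 0 → 1 → 2 → 3

Answer: 3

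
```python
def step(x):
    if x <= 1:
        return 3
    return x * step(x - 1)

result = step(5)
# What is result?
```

step(5) = 5 * 4 * 3 * 2 * 3 = 360

Answer: 360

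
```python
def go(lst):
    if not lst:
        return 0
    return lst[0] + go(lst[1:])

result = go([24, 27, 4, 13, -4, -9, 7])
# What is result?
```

24 + 27 + 4 + 13 + (-4) + (-9) + 7 + 0 = 62

Answer: 62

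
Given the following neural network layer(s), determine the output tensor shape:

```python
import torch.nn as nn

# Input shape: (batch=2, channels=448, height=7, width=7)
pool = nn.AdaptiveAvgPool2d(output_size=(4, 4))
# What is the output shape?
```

Input: (2, 448, 7, 7) -> Output: (2, 448, 4, 4)

Answer: (2, 448, 4, 4)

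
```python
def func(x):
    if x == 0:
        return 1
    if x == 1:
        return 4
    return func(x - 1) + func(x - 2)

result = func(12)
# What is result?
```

Build up from base cases: func(0)=1, func(1)=4, func(2)=5, func(3)=9, func(4)=14, func(5)=23, func(6)=37, ..., func(12)=665

Answer: 665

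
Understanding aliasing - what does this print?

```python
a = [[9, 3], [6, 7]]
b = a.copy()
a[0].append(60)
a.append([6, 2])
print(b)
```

Key concept: shallow copy with nested lists.
Step by step:
`a = [[9, 3], [6, 7]]` → a = [[9, 3], [6, 7]]
`b = a.copy()` → b = [[9, 3], [6, 7]]
`a[0].append(60)` → a = [[9, 3, 60], [6, 7]]; b = [[9, 3, 60], [6, 7]]
`a.append([6, 2])` → a = [[9, 3, 60], [6, 7], [6, 2]]
`print(b)` → prints [[9, 3, 60], [6, 7]]

Answer: [[9, 3, 60], [6, 7]]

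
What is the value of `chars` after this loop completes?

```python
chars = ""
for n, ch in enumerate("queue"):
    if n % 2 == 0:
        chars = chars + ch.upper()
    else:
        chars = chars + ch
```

Uppercase even positions in 'queue'
`chars` takes the values: "" → "Q" → "Qu" → "QuE" → "QuEu" → "QuEuE"

Answer: "QuEuE"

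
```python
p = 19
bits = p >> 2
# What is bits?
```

Trace:
`p = 19` → p = 19
`bits = p >> 2` → bits = 4
So bits = 4

Answer: 4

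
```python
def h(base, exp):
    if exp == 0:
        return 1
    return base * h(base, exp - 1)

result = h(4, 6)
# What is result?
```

h(4, 6) = 4 * 4 * 4 * 4 * 4 * 4 = 4096

Answer: 4096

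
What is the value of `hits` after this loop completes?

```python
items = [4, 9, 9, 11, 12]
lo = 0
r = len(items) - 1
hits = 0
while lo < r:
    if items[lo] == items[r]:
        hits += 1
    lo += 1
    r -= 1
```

Count matching pairs from ends
`hits` takes the values: 0

Answer: 0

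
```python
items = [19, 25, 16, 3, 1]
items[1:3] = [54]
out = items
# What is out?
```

Trace:
`items = [19, 25, 16, 3, 1]` → items = [19, 25, 16, 3, 1]
`items[1:3] = [54]` → items = [19, 54, 3, 1]
`out = items` → out = [19, 54, 3, 1]
So out = [19, 54, 3, 1]

Answer: [19, 54, 3, 1]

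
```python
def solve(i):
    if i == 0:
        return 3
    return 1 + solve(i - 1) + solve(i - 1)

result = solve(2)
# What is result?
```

solve(i) = 1 + 2·solve(i-1), solve(0)=3. Closed form: (3+1)·2^2 - 1 = 15.

Answer: 15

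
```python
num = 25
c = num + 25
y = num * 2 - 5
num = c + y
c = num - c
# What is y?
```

Trace:
`num = 25` → num = 25
`c = num + 25` → c = 50
`y = num * 2 - 5` → y = 45
`num = c + y` → num = 95
`c = num - c` → c = 45
So y = 45

Answer: 45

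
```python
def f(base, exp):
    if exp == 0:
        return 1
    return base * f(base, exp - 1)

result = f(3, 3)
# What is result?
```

f(3, 3) = 3 * 3 * 3 = 27

Answer: 27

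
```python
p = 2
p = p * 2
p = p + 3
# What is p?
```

Trace:
`p = 2` → p = 2
`p = p * 2` → p = 4
`p = p + 3` → p = 7
So p = 7

Answer: 7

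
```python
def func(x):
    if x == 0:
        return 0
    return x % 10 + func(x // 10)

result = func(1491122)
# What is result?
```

Sum of digits of 1491122: 2 + 2 + 1 + 1 + 9 + 4 + 1 = 20

Answer: 20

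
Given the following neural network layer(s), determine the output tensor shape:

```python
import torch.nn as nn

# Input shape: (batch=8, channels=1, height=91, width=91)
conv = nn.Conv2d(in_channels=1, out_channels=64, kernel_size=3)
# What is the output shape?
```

Input: (8, 1, 91, 91) -> Output: (8, 64, 89, 89)

Answer: (8, 64, 89, 89)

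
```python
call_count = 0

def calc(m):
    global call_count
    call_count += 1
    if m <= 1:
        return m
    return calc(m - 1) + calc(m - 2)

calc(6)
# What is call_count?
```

Calls(m) = 1 + Calls(m-1) + Calls(m-2); Calls(0)=Calls(1)=1. For m=6 this gives 25.

Answer: 25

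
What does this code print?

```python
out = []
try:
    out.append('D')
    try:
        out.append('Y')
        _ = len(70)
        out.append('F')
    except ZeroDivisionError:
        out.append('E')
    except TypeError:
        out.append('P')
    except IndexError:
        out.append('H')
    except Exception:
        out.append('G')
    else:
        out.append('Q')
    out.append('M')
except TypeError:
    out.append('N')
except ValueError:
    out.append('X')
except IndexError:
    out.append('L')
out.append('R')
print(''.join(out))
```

Execution trace: 'D' (try body) → 'Y' (inner try body) → 'P' (inner except TypeError) → 'M' (try body, no exception) → 'R' (after the try/except). Output: DYPMR

Answer: DYPMR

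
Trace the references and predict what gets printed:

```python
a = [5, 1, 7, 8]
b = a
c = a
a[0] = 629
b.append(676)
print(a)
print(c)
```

Key concept: multiple aliases.
Step by step:
`a = [5, 1, 7, 8]` → a = [5, 1, 7, 8]
`b = a` → b = [5, 1, 7, 8] (same object as a)
`c = a` → c = [5, 1, 7, 8] (same object as a, b)
`a[0] = 629` → a = [629, 1, 7, 8] (same object as b, c); b = [629, 1, 7, 8] (same object as a, c); c = [629, 1, 7, 8] (same object as a, b)
`b.append(676)` → a = [629, 1, 7, 8, 676] (same object as b, c); b = [629, 1, 7, 8, 676] (same object as a, c); c = [629, 1, 7, 8, 676] (same object as a, b)
`print(a)` → prints [629, 1, 7, 8, 676]
`print(c)` → prints [629, 1, 7, 8, 676]

Answer:
[629, 1, 7, 8, 676]
[629, 1, 7, 8, 676]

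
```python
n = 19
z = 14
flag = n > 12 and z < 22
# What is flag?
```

Trace:
`n = 19` → n = 19
`z = 14` → z = 14
`flag = n > 12 and z < 22` → flag = True
So flag = True

Answer: True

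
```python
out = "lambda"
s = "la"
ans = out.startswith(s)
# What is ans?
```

Trace:
`out = "lambda"` → out = 'lambda'
`s = "la"` → s = 'la'
`ans = out.startswith(s)` → ans = True
So ans = True

Answer: True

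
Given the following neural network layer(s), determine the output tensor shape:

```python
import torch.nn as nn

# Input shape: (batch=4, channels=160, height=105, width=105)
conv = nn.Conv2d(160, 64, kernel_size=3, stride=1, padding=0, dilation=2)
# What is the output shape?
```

Input: (4, 160, 105, 105) -> Output: (4, 64, 101, 101)

Answer: (4, 64, 101, 101)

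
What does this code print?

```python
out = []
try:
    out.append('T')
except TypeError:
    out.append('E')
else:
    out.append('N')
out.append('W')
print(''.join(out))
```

Execution trace: 'T' (try body, no exception) → 'N' (else) → 'W' (after the try/except). Output: TNW

Answer: TNW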